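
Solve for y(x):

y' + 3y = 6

Using integrating factor method:

General solution: y = 2 + Ce^(-3x)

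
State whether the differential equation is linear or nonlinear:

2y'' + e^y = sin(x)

Nonlinear (e^y is nonlinear in y)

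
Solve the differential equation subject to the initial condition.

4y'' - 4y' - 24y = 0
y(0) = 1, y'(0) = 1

General solution: y = C₁e^(3x) + C₂e^(-2x)
Applying ICs: C₁ = 3/5, C₂ = 2/5
Particular solution: y = (3/5)e^(3x) + (2/5)e^(-2x)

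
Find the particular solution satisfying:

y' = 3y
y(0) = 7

General solution: y = Ce^(3x)
Applying IC y(0) = 7:
Particular solution: y = 7e^(3x)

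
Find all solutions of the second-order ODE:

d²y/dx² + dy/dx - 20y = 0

Characteristic equation: r² + r - 20 = 0
Roots: r = 4, -5 (distinct real)
General solution: y = C₁e^(4x) + C₂e^(-5x)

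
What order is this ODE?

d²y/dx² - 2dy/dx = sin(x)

The order is 2 (highest derivative is of order 2).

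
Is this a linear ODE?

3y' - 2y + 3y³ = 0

No. Nonlinear (y³ term)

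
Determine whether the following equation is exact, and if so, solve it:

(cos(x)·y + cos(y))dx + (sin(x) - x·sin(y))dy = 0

Verify exactness: ∂M/∂y = ∂N/∂x ✓
Find F(x,y) such that ∂F/∂x = M, ∂F/∂y = N
Solution: sin(x)·y + x·cos(y) = C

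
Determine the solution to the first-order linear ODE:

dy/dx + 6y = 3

Using integrating factor method:

General solution: y = 1/2 + Ce^(-6x)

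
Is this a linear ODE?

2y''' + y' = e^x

Yes. Linear (y and its derivatives appear to the first power only, no products of y terms)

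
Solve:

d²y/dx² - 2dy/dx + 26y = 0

Characteristic equation: r² - 2r + 26 = 0
Roots: r = 1 ± 5i (complex conjugates)
General solution: y = e^x(C₁cos(5x) + C₂sin(5x))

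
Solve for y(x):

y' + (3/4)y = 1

Using integrating factor method:

General solution: y = 4/3 + Ce^(-3x/4)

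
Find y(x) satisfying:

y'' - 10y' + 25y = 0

Characteristic equation: r² - 10r + 25 = 0
Factored: (r - 5)² = 0
Repeated root: r = 5
General solution: y = (C₁ + C₂x)e^(5x)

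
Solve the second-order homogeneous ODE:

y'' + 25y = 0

Characteristic equation: r² + 25 = 0
Roots: r = ±5i (complex conjugates)
General solution: y = C₁cos(5x) + C₂sin(5x)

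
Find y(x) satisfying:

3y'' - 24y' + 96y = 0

Characteristic equation: 3r² - 24r + 96 = 0
Divide by 3: r² - 8r + 32 = 0
Roots: r = 4 ± 4i (complex conjugates)
General solution: y = e^(4x)(C₁cos(4x) + C₂sin(4x))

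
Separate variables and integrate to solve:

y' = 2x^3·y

Separating variables and integrating:
ln|y| = x^4/2 + C

General solution: y = Ce^(x^4/2)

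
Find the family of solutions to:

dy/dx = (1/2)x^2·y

Separating variables and integrating:
ln|y| = x^3/6 + C

General solution: y = Ce^(x^3/6)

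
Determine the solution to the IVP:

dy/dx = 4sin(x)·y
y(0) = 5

General solution: y = Ce^(-4cos(x))
Applying IC y(0) = 5:
Particular solution: y = 5e^(4(1-cos(x)))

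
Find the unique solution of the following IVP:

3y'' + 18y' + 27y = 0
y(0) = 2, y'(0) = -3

General solution: y = (C₁ + C₂x)e^(-3x)
Repeated root r = -3
Applying ICs: C₁ = 2, C₂ = 3
Particular solution: y = (2 + 3x)e^(-3x)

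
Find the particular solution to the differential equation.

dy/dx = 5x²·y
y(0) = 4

General solution: y = Ce^(5x³/3)
Applying IC y(0) = 4:
Particular solution: y = 4e^(5x³/3)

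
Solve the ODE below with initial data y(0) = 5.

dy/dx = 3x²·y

General solution: y = Ce^(x³)
Applying IC y(0) = 5:
Particular solution: y = 5e^(x³)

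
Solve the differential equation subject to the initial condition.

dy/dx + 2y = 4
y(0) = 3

General solution: y = 2 + Ce^(-2x)
Applying y(0) = 3: C = 3 - 2 = 1
Particular solution: y = 2 + e^(-2x)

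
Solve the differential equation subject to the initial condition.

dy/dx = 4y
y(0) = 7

General solution: y = Ce^(4x)
Applying IC y(0) = 7:
Particular solution: y = 7e^(4x)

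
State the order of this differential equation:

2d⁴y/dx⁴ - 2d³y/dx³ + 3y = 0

The order is 4 (highest derivative is of order 4).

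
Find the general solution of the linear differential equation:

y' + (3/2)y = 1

Using integrating factor method:

General solution: y = 2/3 + Ce^(-3x/2)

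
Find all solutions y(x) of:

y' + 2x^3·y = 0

Using integrating factor method:

General solution: y = Ce^(-x^4/2)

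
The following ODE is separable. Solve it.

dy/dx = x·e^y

Separating variables and integrating:
-e^(-y) = x²/2 + C

General solution: y = -ln(C - x²/2)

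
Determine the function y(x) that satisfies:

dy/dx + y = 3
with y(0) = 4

General solution: y = 3 + Ce^(-x)
Applying y(0) = 4: C = 4 - 3 = 1
Particular solution: y = 3 + e^(-x)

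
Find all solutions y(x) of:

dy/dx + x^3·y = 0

Using integrating factor method:

General solution: y = Ce^(-x^4/4)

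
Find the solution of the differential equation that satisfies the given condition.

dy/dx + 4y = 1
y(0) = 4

General solution: y = 1/4 + Ce^(-4x)
Applying y(0) = 4: C = 4 - 1/4 = 15/4
Particular solution: y = 1/4 + (15/4)e^(-4x)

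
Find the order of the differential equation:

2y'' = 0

The order is 2 (highest derivative is of order 2).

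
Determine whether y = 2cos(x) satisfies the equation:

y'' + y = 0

Verification:
y'' = -2cos(x)
y'' + y = 0 ✓

Yes, it is a solution.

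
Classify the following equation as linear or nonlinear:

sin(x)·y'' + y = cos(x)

Linear (y and its derivatives appear to the first power only, no products of y terms)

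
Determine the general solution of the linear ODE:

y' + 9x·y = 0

Using integrating factor method:

General solution: y = Ce^(-9x^2/2)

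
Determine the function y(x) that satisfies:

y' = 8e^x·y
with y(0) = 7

General solution: y = Ce^(8e^x)
Applying IC y(0) = 7:
Particular solution: y = 7e^(8(e^x - 1))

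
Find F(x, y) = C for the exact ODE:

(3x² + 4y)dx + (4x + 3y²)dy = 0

Verify exactness: ∂M/∂y = ∂N/∂x ✓
Find F(x,y) such that ∂F/∂x = M, ∂F/∂y = N
Solution: x³ + 4xy + y³ = C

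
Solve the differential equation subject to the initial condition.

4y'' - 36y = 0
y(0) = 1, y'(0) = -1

General solution: y = C₁e^(3x) + C₂e^(-3x)
Applying ICs: C₁ = 1/3, C₂ = 2/3
Particular solution: y = (1/3)e^(3x) + (2/3)e^(-3x)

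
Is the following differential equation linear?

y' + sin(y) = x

No. Nonlinear (sin(y) is nonlinear in y)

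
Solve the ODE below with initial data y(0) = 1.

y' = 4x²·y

General solution: y = Ce^(4x³/3)
Applying IC y(0) = 1:
Particular solution: y = e^(4x³/3)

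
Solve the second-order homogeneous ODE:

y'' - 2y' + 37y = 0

Characteristic equation: r² - 2r + 37 = 0
Roots: r = 1 ± 6i (complex conjugates)
General solution: y = e^x(C₁cos(6x) + C₂sin(6x))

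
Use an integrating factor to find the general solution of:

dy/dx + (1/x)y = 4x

Using integrating factor method:

General solution: y = (4/3)x^2 + C/x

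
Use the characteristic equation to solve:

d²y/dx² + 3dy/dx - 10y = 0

Characteristic equation: r² + 3r - 10 = 0
Roots: r = 2, -5 (distinct real)
General solution: y = C₁e^(2x) + C₂e^(-5x)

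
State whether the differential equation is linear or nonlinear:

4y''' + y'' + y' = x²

Linear (y and its derivatives appear to the first power only, no products of y terms)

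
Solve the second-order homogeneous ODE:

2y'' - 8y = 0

Characteristic equation: 2r² - 8 = 0
Divide by 2: r² - 4 = 0
Roots: r = 2, -2 (distinct real)
General solution: y = C₁e^(2x) + C₂e^(-2x)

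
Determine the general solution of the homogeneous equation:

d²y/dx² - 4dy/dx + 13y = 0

Characteristic equation: r² - 4r + 13 = 0
Roots: r = 2 ± 3i (complex conjugates)
General solution: y = e^(2x)(C₁cos(3x) + C₂sin(3x))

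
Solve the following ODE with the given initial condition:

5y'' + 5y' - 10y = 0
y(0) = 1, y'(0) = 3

General solution: y = C₁e^x + C₂e^(-2x)
Applying ICs: C₁ = 5/3, C₂ = -2/3
Particular solution: y = (5/3)e^x - (2/3)e^(-2x)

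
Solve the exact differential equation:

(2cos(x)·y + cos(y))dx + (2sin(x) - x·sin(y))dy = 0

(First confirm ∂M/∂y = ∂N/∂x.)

Verify exactness: ∂M/∂y = ∂N/∂x ✓
Find F(x,y) such that ∂F/∂x = M, ∂F/∂y = N
Solution: 2sin(x)·y + x·cos(y) = C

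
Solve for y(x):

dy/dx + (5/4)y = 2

Using integrating factor method:

General solution: y = 8/5 + Ce^(-5x/4)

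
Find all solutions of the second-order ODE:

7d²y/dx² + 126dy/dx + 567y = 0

Characteristic equation: 7r² + 126r + 567 = 0
Divide by 7: r² + 18r + 81 = 0
Factored: (r + 9)² = 0
Repeated root: r = -9
General solution: y = (C₁ + C₂x)e^(-9x)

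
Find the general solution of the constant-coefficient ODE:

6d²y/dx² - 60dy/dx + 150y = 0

Characteristic equation: 6r² - 60r + 150 = 0
Divide by 6: r² - 10r + 25 = 0
Factored: (r - 5)² = 0
Repeated root: r = 5
General solution: y = (C₁ + C₂x)e^(5x)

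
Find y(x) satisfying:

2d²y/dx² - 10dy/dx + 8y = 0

Characteristic equation: 2r² - 10r + 8 = 0
Divide by 2: r² - 5r + 4 = 0
Roots: r = 1, 4 (distinct real)
General solution: y = C₁e^x + C₂e^(4x)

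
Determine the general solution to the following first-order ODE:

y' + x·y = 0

Using integrating factor method:

General solution: y = Ce^(-x^2/2)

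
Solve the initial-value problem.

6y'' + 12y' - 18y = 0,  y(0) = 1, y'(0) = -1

General solution: y = C₁e^x + C₂e^(-3x)
Applying ICs: C₁ = 1/2, C₂ = 1/2
Particular solution: y = (1/2)e^x + (1/2)e^(-3x)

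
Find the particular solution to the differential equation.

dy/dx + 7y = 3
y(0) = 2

General solution: y = 3/7 + Ce^(-7x)
Applying y(0) = 2: C = 2 - 3/7 = 11/7
Particular solution: y = 3/7 + (11/7)e^(-7x)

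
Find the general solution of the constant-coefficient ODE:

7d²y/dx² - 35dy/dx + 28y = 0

Characteristic equation: 7r² - 35r + 28 = 0
Divide by 7: r² - 5r + 4 = 0
Roots: r = 1, 4 (distinct real)
General solution: y = C₁e^x + C₂e^(4x)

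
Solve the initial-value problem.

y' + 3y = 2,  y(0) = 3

General solution: y = 2/3 + Ce^(-3x)
Applying y(0) = 3: C = 3 - 2/3 = 7/3
Particular solution: y = 2/3 + (7/3)e^(-3x)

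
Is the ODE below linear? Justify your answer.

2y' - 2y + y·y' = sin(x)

No. Nonlinear (product y·y')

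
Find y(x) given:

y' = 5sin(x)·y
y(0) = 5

General solution: y = Ce^(-5cos(x))
Applying IC y(0) = 5:
Particular solution: y = 5e^(5(1-cos(x)))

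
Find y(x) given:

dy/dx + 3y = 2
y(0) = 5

General solution: y = 2/3 + Ce^(-3x)
Applying y(0) = 5: C = 5 - 2/3 = 13/3
Particular solution: y = 2/3 + (13/3)e^(-3x)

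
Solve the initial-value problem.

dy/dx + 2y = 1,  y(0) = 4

General solution: y = 1/2 + Ce^(-2x)
Applying y(0) = 4: C = 4 - 1/2 = 7/2
Particular solution: y = 1/2 + (7/2)e^(-2x)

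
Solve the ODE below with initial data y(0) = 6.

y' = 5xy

General solution: y = Ce^(5x²/2)
Applying IC y(0) = 6:
Particular solution: y = 6e^(5x²/2)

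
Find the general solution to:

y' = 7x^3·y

Separating variables and integrating:
ln|y| = 7x^4/4 + C

General solution: y = Ce^(7x^4/4)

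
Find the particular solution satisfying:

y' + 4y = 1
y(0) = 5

General solution: y = 1/4 + Ce^(-4x)
Applying y(0) = 5: C = 5 - 1/4 = 19/4
Particular solution: y = 1/4 + (19/4)e^(-4x)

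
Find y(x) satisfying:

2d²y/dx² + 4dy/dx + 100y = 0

Characteristic equation: 2r² + 4r + 100 = 0
Divide by 2: r² + 2r + 50 = 0
Roots: r = -1 ± 7i (complex conjugates)
General solution: y = e^(-x)(C₁cos(7x) + C₂sin(7x))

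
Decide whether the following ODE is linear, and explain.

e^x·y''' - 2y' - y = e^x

Linear (y and its derivatives appear to the first power only, no products of y terms)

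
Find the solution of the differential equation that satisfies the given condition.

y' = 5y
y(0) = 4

General solution: y = Ce^(5x)
Applying IC y(0) = 4:
Particular solution: y = 4e^(5x)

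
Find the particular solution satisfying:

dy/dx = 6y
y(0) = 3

General solution: y = Ce^(6x)
Applying IC y(0) = 3:
Particular solution: y = 3e^(6x)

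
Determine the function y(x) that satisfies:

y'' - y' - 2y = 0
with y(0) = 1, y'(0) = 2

General solution: y = C₁e^(2x) + C₂e^(-x)
Applying ICs: C₁ = 1, C₂ = 0
Particular solution: y = e^(2x)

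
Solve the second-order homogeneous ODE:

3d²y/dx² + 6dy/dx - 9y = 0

Characteristic equation: 3r² + 6r - 9 = 0
Divide by 3: r² + 2r - 3 = 0
Roots: r = 1, -3 (distinct real)
General solution: y = C₁e^x + C₂e^(-3x)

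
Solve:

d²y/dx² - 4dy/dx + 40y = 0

Characteristic equation: r² - 4r + 40 = 0
Roots: r = 2 ± 6i (complex conjugates)
General solution: y = e^(2x)(C₁cos(6x) + C₂sin(6x))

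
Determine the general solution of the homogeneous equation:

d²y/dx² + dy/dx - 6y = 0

Characteristic equation: r² + r - 6 = 0
Roots: r = 2, -3 (distinct real)
General solution: y = C₁e^(2x) + C₂e^(-3x)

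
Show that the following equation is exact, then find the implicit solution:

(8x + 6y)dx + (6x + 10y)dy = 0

Verify exactness: ∂M/∂y = ∂N/∂x ✓
Find F(x,y) such that ∂F/∂x = M, ∂F/∂y = N
Solution: 4x² + 6xy + 5y² = C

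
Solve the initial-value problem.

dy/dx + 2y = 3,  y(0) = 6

General solution: y = 3/2 + Ce^(-2x)
Applying y(0) = 6: C = 6 - 3/2 = 9/2
Particular solution: y = 3/2 + (9/2)e^(-2x)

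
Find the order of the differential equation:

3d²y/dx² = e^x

The order is 2 (highest derivative is of order 2).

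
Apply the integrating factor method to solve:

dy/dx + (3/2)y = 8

Using integrating factor method:

General solution: y = 16/3 + Ce^(-3x/2)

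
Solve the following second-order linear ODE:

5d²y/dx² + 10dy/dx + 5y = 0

Characteristic equation: 5r² + 10r + 5 = 0
Divide by 5: r² + 2r + 1 = 0
Factored: (r + 1)² = 0
Repeated root: r = -1
General solution: y = (C₁ + C₂x)e^(-x)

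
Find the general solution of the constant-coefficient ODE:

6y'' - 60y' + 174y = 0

Characteristic equation: 6r² - 60r + 174 = 0
Divide by 6: r² - 10r + 29 = 0
Roots: r = 5 ± 2i (complex conjugates)
General solution: y = e^(5x)(C₁cos(2x) + C₂sin(2x))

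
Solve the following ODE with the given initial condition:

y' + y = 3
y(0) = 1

General solution: y = 3 + Ce^(-x)
Applying y(0) = 1: C = 1 - 3 = -2
Particular solution: y = 3 - 2e^(-x)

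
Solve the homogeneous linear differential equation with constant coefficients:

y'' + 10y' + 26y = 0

Characteristic equation: r² + 10r + 26 = 0
Roots: r = -5 ± i (complex conjugates)
General solution: y = e^(-5x)(C₁cos(x) + C₂sin(x))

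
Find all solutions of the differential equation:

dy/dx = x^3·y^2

Separating variables and integrating:
-1/y = x^4/4 + C

General solution: y^-1 = (-1/4)x^4 + C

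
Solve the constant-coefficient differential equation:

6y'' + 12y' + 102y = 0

Characteristic equation: 6r² + 12r + 102 = 0
Divide by 6: r² + 2r + 17 = 0
Roots: r = -1 ± 4i (complex conjugates)
General solution: y = e^(-x)(C₁cos(4x) + C₂sin(4x))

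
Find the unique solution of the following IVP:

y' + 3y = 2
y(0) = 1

General solution: y = 2/3 + Ce^(-3x)
Applying y(0) = 1: C = 1 - 2/3 = 1/3
Particular solution: y = 2/3 + (1/3)e^(-3x)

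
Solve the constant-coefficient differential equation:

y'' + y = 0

Characteristic equation: r² + 1 = 0
Roots: r = ±i (complex conjugates)
General solution: y = C₁cos(x) + C₂sin(x)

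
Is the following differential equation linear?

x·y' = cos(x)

Yes. Linear (y and its derivatives appear to the first power only, no products of y terms)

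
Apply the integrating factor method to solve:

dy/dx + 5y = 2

Using integrating factor method:

General solution: y = 2/5 + Ce^(-5x)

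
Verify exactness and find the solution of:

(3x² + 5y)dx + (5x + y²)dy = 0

Verify exactness: ∂M/∂y = ∂N/∂x ✓
Find F(x,y) such that ∂F/∂x = M, ∂F/∂y = N
Solution: x³ + 5xy + y³/3 = C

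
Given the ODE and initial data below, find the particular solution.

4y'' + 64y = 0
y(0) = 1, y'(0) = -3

General solution: y = C₁cos(4x) + C₂sin(4x)
Complex roots r = ±4i
Applying ICs: C₁ = 1, C₂ = -3/4
Particular solution: y = cos(4x) - (3/4)sin(4x)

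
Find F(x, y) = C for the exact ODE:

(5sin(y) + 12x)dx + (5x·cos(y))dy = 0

Verify exactness: ∂M/∂y = ∂N/∂x ✓
Find F(x,y) such that ∂F/∂x = M, ∂F/∂y = N
Solution: 5x·sin(y) + 6x² = C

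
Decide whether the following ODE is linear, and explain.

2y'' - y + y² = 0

Nonlinear (y² term)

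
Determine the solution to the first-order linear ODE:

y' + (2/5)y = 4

Using integrating factor method:

General solution: y = 10 + Ce^(-2x/5)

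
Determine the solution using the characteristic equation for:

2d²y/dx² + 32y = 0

Characteristic equation: 2r² + 32 = 0
Divide by 2: r² + 16 = 0
Roots: r = ±4i (complex conjugates)
General solution: y = C₁cos(4x) + C₂sin(4x)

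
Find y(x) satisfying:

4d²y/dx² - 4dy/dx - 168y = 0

Characteristic equation: 4r² - 4r - 168 = 0
Divide by 4: r² - r - 42 = 0
Roots: r = 7, -6 (distinct real)
General solution: y = C₁e^(7x) + C₂e^(-6x)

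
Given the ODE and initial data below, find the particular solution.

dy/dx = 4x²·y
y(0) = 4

General solution: y = Ce^(4x³/3)
Applying IC y(0) = 4:
Particular solution: y = 4e^(4x³/3)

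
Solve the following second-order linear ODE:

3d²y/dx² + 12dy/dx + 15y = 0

Characteristic equation: 3r² + 12r + 15 = 0
Divide by 3: r² + 4r + 5 = 0
Roots: r = -2 ± i (complex conjugates)
General solution: y = e^(-2x)(C₁cos(x) + C₂sin(x))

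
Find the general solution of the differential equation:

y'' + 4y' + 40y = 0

Characteristic equation: r² + 4r + 40 = 0
Roots: r = -2 ± 6i (complex conjugates)
General solution: y = e^(-2x)(C₁cos(6x) + C₂sin(6x))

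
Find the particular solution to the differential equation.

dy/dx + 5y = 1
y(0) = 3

General solution: y = 1/5 + Ce^(-5x)
Applying y(0) = 3: C = 3 - 1/5 = 14/5
Particular solution: y = 1/5 + (14/5)e^(-5x)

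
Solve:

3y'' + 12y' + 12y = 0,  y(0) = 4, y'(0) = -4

General solution: y = (C₁ + C₂x)e^(-2x)
Repeated root r = -2
Applying ICs: C₁ = 4, C₂ = 4
Particular solution: y = (4 + 4x)e^(-2x)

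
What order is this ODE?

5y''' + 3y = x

The order is 3 (highest derivative is of order 3).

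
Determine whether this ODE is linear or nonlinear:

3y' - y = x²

Linear (y and its derivatives appear to the first power only, no products of y terms)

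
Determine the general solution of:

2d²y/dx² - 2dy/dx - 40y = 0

Characteristic equation: 2r² - 2r - 40 = 0
Divide by 2: r² - r - 20 = 0
Roots: r = 5, -4 (distinct real)
General solution: y = C₁e^(5x) + C₂e^(-4x)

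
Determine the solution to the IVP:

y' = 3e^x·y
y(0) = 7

General solution: y = Ce^(3e^x)
Applying IC y(0) = 7:
Particular solution: y = 7e^(3(e^x - 1))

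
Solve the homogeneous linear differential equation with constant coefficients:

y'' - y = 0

Characteristic equation: r² - 1 = 0
Roots: r = 1, -1 (distinct real)
General solution: y = C₁e^x + C₂e^(-x)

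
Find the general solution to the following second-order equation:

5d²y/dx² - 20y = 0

Characteristic equation: 5r² - 20 = 0
Divide by 5: r² - 4 = 0
Roots: r = 2, -2 (distinct real)
General solution: y = C₁e^(2x) + C₂e^(-2x)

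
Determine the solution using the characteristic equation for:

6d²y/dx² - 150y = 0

Characteristic equation: 6r² - 150 = 0
Divide by 6: r² - 25 = 0
Roots: r = 5, -5 (distinct real)
General solution: y = C₁e^(5x) + C₂e^(-5x)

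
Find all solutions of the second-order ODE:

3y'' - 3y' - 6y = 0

Characteristic equation: 3r² - 3r - 6 = 0
Divide by 3: r² - r - 2 = 0
Roots: r = 2, -1 (distinct real)
General solution: y = C₁e^(2x) + C₂e^(-x)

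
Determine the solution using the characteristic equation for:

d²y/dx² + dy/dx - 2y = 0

Characteristic equation: r² + r - 2 = 0
Roots: r = 1, -2 (distinct real)
General solution: y = C₁e^x + C₂e^(-2x)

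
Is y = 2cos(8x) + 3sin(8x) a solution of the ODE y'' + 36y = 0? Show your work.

Verification:
y'' = -128cos(8x) - 192sin(8x)
y'' + 36y ≠ 0 (frequency mismatch: got 64 instead of 36)

No, it is not a solution.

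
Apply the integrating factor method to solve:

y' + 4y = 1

Using integrating factor method:

General solution: y = 1/4 + Ce^(-4x)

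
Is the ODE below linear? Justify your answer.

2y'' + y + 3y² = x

No. Nonlinear (y² term)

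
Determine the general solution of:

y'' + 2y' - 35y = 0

Characteristic equation: r² + 2r - 35 = 0
Roots: r = 5, -7 (distinct real)
General solution: y = C₁e^(5x) + C₂e^(-7x)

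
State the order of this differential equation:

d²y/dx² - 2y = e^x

The order is 2 (highest derivative is of order 2).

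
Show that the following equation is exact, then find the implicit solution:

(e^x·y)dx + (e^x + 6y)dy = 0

Verify exactness: ∂M/∂y = ∂N/∂x ✓
Find F(x,y) such that ∂F/∂x = M, ∂F/∂y = N
Solution: e^x·y + 3y² = C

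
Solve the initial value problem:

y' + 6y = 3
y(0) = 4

General solution: y = 1/2 + Ce^(-6x)
Applying y(0) = 4: C = 4 - 1/2 = 7/2
Particular solution: y = 1/2 + (7/2)e^(-6x)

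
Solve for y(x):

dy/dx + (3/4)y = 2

Using integrating factor method:

General solution: y = 8/3 + Ce^(-3x/4)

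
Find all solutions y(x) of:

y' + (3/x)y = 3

Using integrating factor method:

General solution: y = (3/4)x + Cx^(-3)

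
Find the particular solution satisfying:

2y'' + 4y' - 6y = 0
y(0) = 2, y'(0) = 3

General solution: y = C₁e^x + C₂e^(-3x)
Applying ICs: C₁ = 9/4, C₂ = -1/4
Particular solution: y = (9/4)e^x - (1/4)e^(-3x)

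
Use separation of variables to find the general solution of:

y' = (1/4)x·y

Separating variables and integrating:
ln|y| = x^2/8 + C

General solution: y = Ce^(x^2/8)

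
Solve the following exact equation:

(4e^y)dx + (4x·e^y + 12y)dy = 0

Verify exactness: ∂M/∂y = ∂N/∂x ✓
Find F(x,y) such that ∂F/∂x = M, ∂F/∂y = N
Solution: 4x·e^y + 6y² = C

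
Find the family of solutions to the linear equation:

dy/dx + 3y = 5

Using integrating factor method:

General solution: y = 5/3 + Ce^(-3x)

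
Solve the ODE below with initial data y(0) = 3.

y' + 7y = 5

General solution: y = 5/7 + Ce^(-7x)
Applying y(0) = 3: C = 3 - 5/7 = 16/7
Particular solution: y = 5/7 + (16/7)e^(-7x)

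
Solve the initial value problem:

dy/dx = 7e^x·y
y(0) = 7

General solution: y = Ce^(7e^x)
Applying IC y(0) = 7:
Particular solution: y = 7e^(7(e^x - 1))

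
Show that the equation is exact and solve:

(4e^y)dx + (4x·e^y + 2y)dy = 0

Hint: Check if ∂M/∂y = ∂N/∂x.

Verify exactness: ∂M/∂y = ∂N/∂x ✓
Find F(x,y) such that ∂F/∂x = M, ∂F/∂y = N
Solution: 4x·e^y + y² = C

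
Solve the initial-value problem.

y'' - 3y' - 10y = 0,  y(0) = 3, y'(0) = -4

General solution: y = C₁e^(5x) + C₂e^(-2x)
Applying ICs: C₁ = 2/7, C₂ = 19/7
Particular solution: y = (2/7)e^(5x) + (19/7)e^(-2x)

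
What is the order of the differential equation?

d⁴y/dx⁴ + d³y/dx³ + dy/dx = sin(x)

The order is 4 (highest derivative is of order 4).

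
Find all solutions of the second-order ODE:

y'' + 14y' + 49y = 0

Characteristic equation: r² + 14r + 49 = 0
Factored: (r + 7)² = 0
Repeated root: r = -7
General solution: y = (C₁ + C₂x)e^(-7x)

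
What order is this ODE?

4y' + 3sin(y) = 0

The order is 1 (highest derivative is of order 1).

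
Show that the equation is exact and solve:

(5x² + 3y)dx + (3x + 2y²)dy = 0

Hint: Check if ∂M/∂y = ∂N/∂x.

Verify exactness: ∂M/∂y = ∂N/∂x ✓
Find F(x,y) such that ∂F/∂x = M, ∂F/∂y = N
Solution: 5x³/3 + 3xy + 2y³/3 = C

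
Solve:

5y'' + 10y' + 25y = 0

Characteristic equation: 5r² + 10r + 25 = 0
Divide by 5: r² + 2r + 5 = 0
Roots: r = -1 ± 2i (complex conjugates)
General solution: y = e^(-x)(C₁cos(2x) + C₂sin(2x))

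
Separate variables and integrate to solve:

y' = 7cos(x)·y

Separating variables and integrating:
ln|y| = 7sin(x) + C

General solution: y = Ce^(7sin(x))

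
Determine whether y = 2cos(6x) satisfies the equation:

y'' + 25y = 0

Verification:
y'' = -72cos(6x)
y'' + 25y ≠ 0 (frequency mismatch: got 36 instead of 25)

No, it is not a solution.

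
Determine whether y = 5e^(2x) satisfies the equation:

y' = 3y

Verification:
y = 5e^(2x)
y' = 10e^(2x)
But 3y = 15e^(2x)
y' ≠ 3y — the derivative does not match

No, it is not a solution.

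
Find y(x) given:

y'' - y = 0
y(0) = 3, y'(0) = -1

General solution: y = C₁e^x + C₂e^(-x)
Applying ICs: C₁ = 1, C₂ = 2
Particular solution: y = e^x + 2e^(-x)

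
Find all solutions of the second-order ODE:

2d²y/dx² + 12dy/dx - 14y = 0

Characteristic equation: 2r² + 12r - 14 = 0
Divide by 2: r² + 6r - 7 = 0
Roots: r = 1, -7 (distinct real)
General solution: y = C₁e^x + C₂e^(-7x)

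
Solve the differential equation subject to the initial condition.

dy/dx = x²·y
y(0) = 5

General solution: y = Ce^(x³/3)
Applying IC y(0) = 5:
Particular solution: y = 5e^(x³/3)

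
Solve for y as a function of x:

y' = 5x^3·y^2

Separating variables and integrating:
-1/y = 5x^4/4 + C

General solution: y^-1 = (-5/4)x^4 + C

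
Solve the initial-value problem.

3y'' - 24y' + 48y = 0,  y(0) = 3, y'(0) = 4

General solution: y = (C₁ + C₂x)e^(4x)
Repeated root r = 4
Applying ICs: C₁ = 3, C₂ = -8
Particular solution: y = (3 - 8x)e^(4x)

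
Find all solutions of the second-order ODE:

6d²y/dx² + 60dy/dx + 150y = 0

Characteristic equation: 6r² + 60r + 150 = 0
Divide by 6: r² + 10r + 25 = 0
Factored: (r + 5)² = 0
Repeated root: r = -5
General solution: y = (C₁ + C₂x)e^(-5x)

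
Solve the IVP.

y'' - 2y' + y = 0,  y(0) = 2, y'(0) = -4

General solution: y = (C₁ + C₂x)e^x
Repeated root r = 1
Applying ICs: C₁ = 2, C₂ = -6
Particular solution: y = (2 - 6x)e^x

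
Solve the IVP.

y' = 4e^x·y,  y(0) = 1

General solution: y = Ce^(4e^x)
Applying IC y(0) = 1:
Particular solution: y = e^(4(e^x - 1))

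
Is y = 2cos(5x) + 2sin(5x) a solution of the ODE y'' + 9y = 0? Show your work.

Verification:
y'' = -50cos(5x) - 50sin(5x)
y'' + 9y ≠ 0 (frequency mismatch: got 25 instead of 9)

No, it is not a solution.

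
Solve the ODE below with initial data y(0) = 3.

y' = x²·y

General solution: y = Ce^(x³/3)
Applying IC y(0) = 3:
Particular solution: y = 3e^(x³/3)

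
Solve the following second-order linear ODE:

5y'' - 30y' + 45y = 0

Characteristic equation: 5r² - 30r + 45 = 0
Divide by 5: r² - 6r + 9 = 0
Factored: (r - 3)² = 0
Repeated root: r = 3
General solution: y = (C₁ + C₂x)e^(3x)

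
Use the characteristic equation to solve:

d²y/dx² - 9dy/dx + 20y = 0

Characteristic equation: r² - 9r + 20 = 0
Roots: r = 4, 5 (distinct real)
General solution: y = C₁e^(4x) + C₂e^(5x)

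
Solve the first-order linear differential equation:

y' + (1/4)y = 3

Using integrating factor method:

General solution: y = 12 + Ce^(-x/4)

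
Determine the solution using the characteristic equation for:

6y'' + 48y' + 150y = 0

Characteristic equation: 6r² + 48r + 150 = 0
Divide by 6: r² + 8r + 25 = 0
Roots: r = -4 ± 3i (complex conjugates)
General solution: y = e^(-4x)(C₁cos(3x) + C₂sin(3x))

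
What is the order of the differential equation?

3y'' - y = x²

The order is 2 (highest derivative is of order 2).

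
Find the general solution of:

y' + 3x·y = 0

Using integrating factor method:

General solution: y = Ce^(-3x^2/2)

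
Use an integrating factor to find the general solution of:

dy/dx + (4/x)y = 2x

Using integrating factor method:

General solution: y = (1/3)x^2 + Cx^(-4)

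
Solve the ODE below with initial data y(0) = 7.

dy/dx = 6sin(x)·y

General solution: y = Ce^(-6cos(x))
Applying IC y(0) = 7:
Particular solution: y = 7e^(6(1-cos(x)))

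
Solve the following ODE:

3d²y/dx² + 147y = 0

Characteristic equation: 3r² + 147 = 0
Divide by 3: r² + 49 = 0
Roots: r = ±7i (complex conjugates)
General solution: y = C₁cos(7x) + C₂sin(7x)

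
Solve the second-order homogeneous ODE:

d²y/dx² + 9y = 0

Characteristic equation: r² + 9 = 0
Roots: r = ±3i (complex conjugates)
General solution: y = C₁cos(3x) + C₂sin(3x)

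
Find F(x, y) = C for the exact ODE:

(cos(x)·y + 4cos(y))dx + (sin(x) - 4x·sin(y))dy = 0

Verify exactness: ∂M/∂y = ∂N/∂x ✓
Find F(x,y) such that ∂F/∂x = M, ∂F/∂y = N
Solution: sin(x)·y + 4x·cos(y) = C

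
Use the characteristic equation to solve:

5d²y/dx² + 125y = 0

Characteristic equation: 5r² + 125 = 0
Divide by 5: r² + 25 = 0
Roots: r = ±5i (complex conjugates)
General solution: y = C₁cos(5x) + C₂sin(5x)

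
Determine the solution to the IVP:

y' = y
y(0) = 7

General solution: y = Ce^x
Applying IC y(0) = 7:
Particular solution: y = 7e^x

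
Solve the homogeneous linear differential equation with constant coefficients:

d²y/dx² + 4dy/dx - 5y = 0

Characteristic equation: r² + 4r - 5 = 0
Roots: r = 1, -5 (distinct real)
General solution: y = C₁e^x + C₂e^(-5x)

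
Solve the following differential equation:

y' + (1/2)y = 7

Using integrating factor method:

General solution: y = 14 + Ce^(-x/2)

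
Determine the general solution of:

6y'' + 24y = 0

Characteristic equation: 6r² + 24 = 0
Divide by 6: r² + 4 = 0
Roots: r = ±2i (complex conjugates)
General solution: y = C₁cos(2x) + C₂sin(2x)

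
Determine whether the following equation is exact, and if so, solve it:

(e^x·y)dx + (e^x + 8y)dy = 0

Verify exactness: ∂M/∂y = ∂N/∂x ✓
Find F(x,y) such that ∂F/∂x = M, ∂F/∂y = N
Solution: e^x·y + 4y² = C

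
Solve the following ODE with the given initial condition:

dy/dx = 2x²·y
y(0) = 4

General solution: y = Ce^(2x³/3)
Applying IC y(0) = 4:
Particular solution: y = 4e^(2x³/3)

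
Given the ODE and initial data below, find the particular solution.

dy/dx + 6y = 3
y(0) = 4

General solution: y = 1/2 + Ce^(-6x)
Applying y(0) = 4: C = 4 - 1/2 = 7/2
Particular solution: y = 1/2 + (7/2)e^(-6x)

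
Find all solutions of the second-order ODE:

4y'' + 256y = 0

Characteristic equation: 4r² + 256 = 0
Divide by 4: r² + 64 = 0
Roots: r = ±8i (complex conjugates)
General solution: y = C₁cos(8x) + C₂sin(8x)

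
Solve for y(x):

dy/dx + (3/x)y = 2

Using integrating factor method:

General solution: y = (1/2)x + Cx^(-3)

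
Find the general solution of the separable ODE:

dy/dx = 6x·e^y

Separating variables and integrating:
-e^(-y) = 3x² + C

General solution: y = -ln(C - 3x²)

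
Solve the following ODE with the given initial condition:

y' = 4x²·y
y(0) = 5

General solution: y = Ce^(4x³/3)
Applying IC y(0) = 5:
Particular solution: y = 5e^(4x³/3)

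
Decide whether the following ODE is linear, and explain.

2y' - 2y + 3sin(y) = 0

Nonlinear (sin(y) is nonlinear in y)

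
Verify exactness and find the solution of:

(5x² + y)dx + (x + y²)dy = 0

Verify exactness: ∂M/∂y = ∂N/∂x ✓
Find F(x,y) such that ∂F/∂x = M, ∂F/∂y = N
Solution: 5x³/3 + xy + y³/3 = C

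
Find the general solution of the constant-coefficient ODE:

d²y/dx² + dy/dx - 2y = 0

Characteristic equation: r² + r - 2 = 0
Roots: r = 1, -2 (distinct real)
General solution: y = C₁e^x + C₂e^(-2x)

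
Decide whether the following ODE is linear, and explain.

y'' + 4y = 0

Linear (y and its derivatives appear to the first power only, no products of y terms)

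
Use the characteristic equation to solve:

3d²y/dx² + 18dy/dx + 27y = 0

Characteristic equation: 3r² + 18r + 27 = 0
Divide by 3: r² + 6r + 9 = 0
Factored: (r + 3)² = 0
Repeated root: r = -3
General solution: y = (C₁ + C₂x)e^(-3x)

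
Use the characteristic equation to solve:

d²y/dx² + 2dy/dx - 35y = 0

Characteristic equation: r² + 2r - 35 = 0
Roots: r = 5, -7 (distinct real)
General solution: y = C₁e^(5x) + C₂e^(-7x)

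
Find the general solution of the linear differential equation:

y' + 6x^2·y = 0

Using integrating factor method:

General solution: y = Ce^(-2x^3)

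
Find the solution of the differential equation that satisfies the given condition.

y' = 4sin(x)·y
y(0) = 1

General solution: y = Ce^(-4cos(x))
Applying IC y(0) = 1:
Particular solution: y = e^(4(1-cos(x)))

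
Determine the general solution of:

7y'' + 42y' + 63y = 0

Characteristic equation: 7r² + 42r + 63 = 0
Divide by 7: r² + 6r + 9 = 0
Factored: (r + 3)² = 0
Repeated root: r = -3
General solution: y = (C₁ + C₂x)e^(-3x)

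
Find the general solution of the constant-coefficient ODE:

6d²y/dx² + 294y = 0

Characteristic equation: 6r² + 294 = 0
Divide by 6: r² + 49 = 0
Roots: r = ±7i (complex conjugates)
General solution: y = C₁cos(7x) + C₂sin(7x)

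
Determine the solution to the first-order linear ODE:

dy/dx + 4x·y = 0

Using integrating factor method:

General solution: y = Ce^(-2x^2)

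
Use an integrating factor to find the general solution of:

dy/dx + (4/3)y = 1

Using integrating factor method:

General solution: y = 3/4 + Ce^(-4x/3)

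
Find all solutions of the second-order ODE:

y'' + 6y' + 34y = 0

Characteristic equation: r² + 6r + 34 = 0
Roots: r = -3 ± 5i (complex conjugates)
General solution: y = e^(-3x)(C₁cos(5x) + C₂sin(5x))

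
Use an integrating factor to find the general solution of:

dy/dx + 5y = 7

Using integrating factor method:

General solution: y = 7/5 + Ce^(-5x)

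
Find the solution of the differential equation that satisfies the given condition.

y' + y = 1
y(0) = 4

General solution: y = 1 + Ce^(-x)
Applying y(0) = 4: C = 4 - 1 = 3
Particular solution: y = 1 + 3e^(-x)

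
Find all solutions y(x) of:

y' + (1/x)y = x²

Using integrating factor method:

General solution: y = (1/4)x^3 + C/x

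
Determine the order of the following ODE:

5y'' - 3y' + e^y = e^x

The order is 2 (highest derivative is of order 2).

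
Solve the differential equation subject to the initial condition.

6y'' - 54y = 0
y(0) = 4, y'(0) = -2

General solution: y = C₁e^(3x) + C₂e^(-3x)
Applying ICs: C₁ = 5/3, C₂ = 7/3
Particular solution: y = (5/3)e^(3x) + (7/3)e^(-3x)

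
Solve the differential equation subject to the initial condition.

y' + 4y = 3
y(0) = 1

General solution: y = 3/4 + Ce^(-4x)
Applying y(0) = 1: C = 1 - 3/4 = 1/4
Particular solution: y = 3/4 + (1/4)e^(-4x)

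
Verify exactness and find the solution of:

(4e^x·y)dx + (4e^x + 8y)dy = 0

Verify exactness: ∂M/∂y = ∂N/∂x ✓
Find F(x,y) such that ∂F/∂x = M, ∂F/∂y = N
Solution: 4e^x·y + 4y² = C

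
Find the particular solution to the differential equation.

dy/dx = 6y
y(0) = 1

General solution: y = Ce^(6x)
Applying IC y(0) = 1:
Particular solution: y = e^(6x)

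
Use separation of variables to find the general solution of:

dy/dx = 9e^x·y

Separating variables and integrating:
ln|y| = 9e^x + C

General solution: y = Ce^(9e^x)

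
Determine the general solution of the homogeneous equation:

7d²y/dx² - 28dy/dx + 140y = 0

Characteristic equation: 7r² - 28r + 140 = 0
Divide by 7: r² - 4r + 20 = 0
Roots: r = 2 ± 4i (complex conjugates)
General solution: y = e^(2x)(C₁cos(4x) + C₂sin(4x))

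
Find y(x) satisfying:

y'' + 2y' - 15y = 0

Characteristic equation: r² + 2r - 15 = 0
Roots: r = 3, -5 (distinct real)
General solution: y = C₁e^(3x) + C₂e^(-5x)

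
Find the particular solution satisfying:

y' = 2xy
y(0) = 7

General solution: y = Ce^(x²)
Applying IC y(0) = 7:
Particular solution: y = 7e^(x²)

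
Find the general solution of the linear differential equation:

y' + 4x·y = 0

Using integrating factor method:

General solution: y = Ce^(-2x^2)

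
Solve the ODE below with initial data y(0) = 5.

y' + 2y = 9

General solution: y = 9/2 + Ce^(-2x)
Applying y(0) = 5: C = 5 - 9/2 = 1/2
Particular solution: y = 9/2 + (1/2)e^(-2x)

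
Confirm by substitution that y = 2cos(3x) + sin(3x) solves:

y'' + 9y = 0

Verification:
y'' = -18cos(3x) - 9sin(3x)
y'' + 9y = 0 ✓

Yes, it is a solution.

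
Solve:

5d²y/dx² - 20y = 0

Characteristic equation: 5r² - 20 = 0
Divide by 5: r² - 4 = 0
Roots: r = 2, -2 (distinct real)
General solution: y = C₁e^(2x) + C₂e^(-2x)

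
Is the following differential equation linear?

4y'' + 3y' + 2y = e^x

Yes. Linear (y and its derivatives appear to the first power only, no products of y terms)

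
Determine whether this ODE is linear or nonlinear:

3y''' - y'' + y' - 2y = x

Linear (y and its derivatives appear to the first power only, no products of y terms)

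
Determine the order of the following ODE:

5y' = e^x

The order is 1 (highest derivative is of order 1).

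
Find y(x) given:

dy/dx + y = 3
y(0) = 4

General solution: y = 3 + Ce^(-x)
Applying y(0) = 4: C = 4 - 3 = 1
Particular solution: y = 3 + e^(-x)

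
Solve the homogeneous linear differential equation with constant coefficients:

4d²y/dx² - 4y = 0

Characteristic equation: 4r² - 4 = 0
Divide by 4: r² - 1 = 0
Roots: r = 1, -1 (distinct real)
General solution: y = C₁e^x + C₂e^(-x)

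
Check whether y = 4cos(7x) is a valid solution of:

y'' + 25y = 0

Verification:
y'' = -196cos(7x)
y'' + 25y ≠ 0 (frequency mismatch: got 49 instead of 25)

No, it is not a solution.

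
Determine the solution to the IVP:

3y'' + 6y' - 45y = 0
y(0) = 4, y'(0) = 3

General solution: y = C₁e^(3x) + C₂e^(-5x)
Applying ICs: C₁ = 23/8, C₂ = 9/8
Particular solution: y = (23/8)e^(3x) + (9/8)e^(-5x)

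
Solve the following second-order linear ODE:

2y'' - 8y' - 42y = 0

Characteristic equation: 2r² - 8r - 42 = 0
Divide by 2: r² - 4r - 21 = 0
Roots: r = 7, -3 (distinct real)
General solution: y = C₁e^(7x) + C₂e^(-3x)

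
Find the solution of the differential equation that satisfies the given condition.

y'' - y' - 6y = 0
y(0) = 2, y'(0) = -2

General solution: y = C₁e^(3x) + C₂e^(-2x)
Applying ICs: C₁ = 2/5, C₂ = 8/5
Particular solution: y = (2/5)e^(3x) + (8/5)e^(-2x)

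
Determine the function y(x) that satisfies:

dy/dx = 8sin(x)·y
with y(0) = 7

General solution: y = Ce^(-8cos(x))
Applying IC y(0) = 7:
Particular solution: y = 7e^(8(1-cos(x)))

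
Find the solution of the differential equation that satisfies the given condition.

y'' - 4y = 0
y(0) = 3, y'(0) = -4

General solution: y = C₁e^(2x) + C₂e^(-2x)
Applying ICs: C₁ = 1/2, C₂ = 5/2
Particular solution: y = (1/2)e^(2x) + (5/2)e^(-2x)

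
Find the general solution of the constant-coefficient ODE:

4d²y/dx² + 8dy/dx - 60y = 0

Characteristic equation: 4r² + 8r - 60 = 0
Divide by 4: r² + 2r - 15 = 0
Roots: r = 3, -5 (distinct real)
General solution: y = C₁e^(3x) + C₂e^(-5x)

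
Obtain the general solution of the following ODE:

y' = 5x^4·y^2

Separating variables and integrating:
-1/y = x^5 + C

General solution: y^-1 = -x^5 + C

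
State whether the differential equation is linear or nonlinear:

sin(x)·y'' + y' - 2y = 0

Linear (y and its derivatives appear to the first power only, no products of y terms)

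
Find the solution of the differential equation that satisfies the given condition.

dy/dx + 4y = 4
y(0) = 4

General solution: y = 1 + Ce^(-4x)
Applying y(0) = 4: C = 4 - 1 = 3
Particular solution: y = 1 + 3e^(-4x)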